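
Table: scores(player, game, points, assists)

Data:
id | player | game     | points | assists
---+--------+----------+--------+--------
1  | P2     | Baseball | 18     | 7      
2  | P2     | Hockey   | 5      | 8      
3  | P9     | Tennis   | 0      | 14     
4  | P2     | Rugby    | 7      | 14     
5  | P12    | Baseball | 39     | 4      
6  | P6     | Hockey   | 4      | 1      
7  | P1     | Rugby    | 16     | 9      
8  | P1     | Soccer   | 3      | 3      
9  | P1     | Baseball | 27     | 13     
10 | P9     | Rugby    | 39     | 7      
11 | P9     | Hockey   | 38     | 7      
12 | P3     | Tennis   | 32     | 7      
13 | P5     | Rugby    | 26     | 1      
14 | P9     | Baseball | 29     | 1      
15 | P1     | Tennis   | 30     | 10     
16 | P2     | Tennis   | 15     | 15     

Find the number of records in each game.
SELECT game, COUNT(*) as count
FROM scores
GROUP BY game

Result:
  Baseball: 4
  Hockey: 3
  Rugby: 4
  Soccer: 1
  Tennis: 4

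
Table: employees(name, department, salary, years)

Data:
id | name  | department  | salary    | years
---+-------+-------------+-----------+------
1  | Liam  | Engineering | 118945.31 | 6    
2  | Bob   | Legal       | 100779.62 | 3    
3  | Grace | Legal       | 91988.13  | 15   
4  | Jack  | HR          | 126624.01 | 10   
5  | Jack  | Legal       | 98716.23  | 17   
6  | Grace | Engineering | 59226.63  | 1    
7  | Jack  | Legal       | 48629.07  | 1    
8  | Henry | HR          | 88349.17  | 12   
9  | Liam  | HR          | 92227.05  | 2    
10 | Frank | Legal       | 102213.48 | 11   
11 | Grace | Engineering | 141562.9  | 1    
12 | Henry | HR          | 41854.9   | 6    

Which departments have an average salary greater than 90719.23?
SELECT department, AVG(salary)
FROM employees
GROUP BY department
HAVING AVG(salary) > 90719.23

Result:
  Engineering: avg=106578.28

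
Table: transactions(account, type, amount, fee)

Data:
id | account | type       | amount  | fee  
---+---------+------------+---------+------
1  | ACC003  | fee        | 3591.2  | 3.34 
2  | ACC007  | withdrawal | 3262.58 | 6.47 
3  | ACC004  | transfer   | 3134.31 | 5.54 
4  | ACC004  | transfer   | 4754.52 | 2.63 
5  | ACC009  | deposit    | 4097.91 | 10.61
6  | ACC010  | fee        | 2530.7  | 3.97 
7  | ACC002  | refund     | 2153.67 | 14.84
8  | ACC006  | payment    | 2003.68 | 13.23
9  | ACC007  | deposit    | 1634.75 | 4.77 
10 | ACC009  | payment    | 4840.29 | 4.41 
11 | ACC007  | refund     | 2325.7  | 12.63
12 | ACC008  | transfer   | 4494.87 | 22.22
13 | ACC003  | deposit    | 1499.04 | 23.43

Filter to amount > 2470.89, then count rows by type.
SELECT type, COUNT(*)
FROM transactions
WHERE amount > 2470.89
GROUP BY type

Note: WHERE filters rows before grouping.

Result:
  deposit: 1
  fee: 2
  payment: 1
  transfer: 3
  withdrawal: 1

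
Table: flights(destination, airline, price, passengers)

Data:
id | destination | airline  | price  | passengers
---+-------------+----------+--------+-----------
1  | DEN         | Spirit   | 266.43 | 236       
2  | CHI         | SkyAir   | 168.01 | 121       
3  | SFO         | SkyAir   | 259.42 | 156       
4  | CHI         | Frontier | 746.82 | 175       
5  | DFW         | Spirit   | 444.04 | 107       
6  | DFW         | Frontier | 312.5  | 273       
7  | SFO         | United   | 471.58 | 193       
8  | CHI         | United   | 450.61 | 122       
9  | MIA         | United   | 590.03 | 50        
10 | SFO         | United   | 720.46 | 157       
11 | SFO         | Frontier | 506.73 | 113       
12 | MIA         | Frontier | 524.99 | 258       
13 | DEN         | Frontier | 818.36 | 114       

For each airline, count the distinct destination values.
SELECT airline, COUNT(DISTINCT destination)
FROM flights
GROUP BY airline

Result:
  Frontier: 5 distinct
  SkyAir: 2 distinct
  Spirit: 2 distinct
  United: 3 distinct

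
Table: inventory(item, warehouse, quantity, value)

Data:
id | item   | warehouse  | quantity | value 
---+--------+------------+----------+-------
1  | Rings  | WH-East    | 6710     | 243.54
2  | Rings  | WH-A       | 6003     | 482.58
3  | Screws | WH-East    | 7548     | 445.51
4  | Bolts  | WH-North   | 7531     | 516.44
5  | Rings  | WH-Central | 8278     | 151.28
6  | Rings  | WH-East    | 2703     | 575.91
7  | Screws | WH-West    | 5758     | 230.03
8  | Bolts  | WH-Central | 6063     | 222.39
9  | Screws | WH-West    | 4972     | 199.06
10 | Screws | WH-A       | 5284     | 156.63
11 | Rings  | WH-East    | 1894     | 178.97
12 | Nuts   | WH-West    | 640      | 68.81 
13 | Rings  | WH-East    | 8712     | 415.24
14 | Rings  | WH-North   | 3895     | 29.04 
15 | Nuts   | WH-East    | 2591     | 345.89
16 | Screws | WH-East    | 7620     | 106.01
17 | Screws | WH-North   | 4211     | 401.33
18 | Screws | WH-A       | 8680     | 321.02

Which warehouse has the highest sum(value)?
SELECT warehouse, SUM(value) as val
FROM inventory
GROUP BY warehouse
ORDER BY val DESC
LIMIT 1

Result: WH-East with sum(value) = 2311.07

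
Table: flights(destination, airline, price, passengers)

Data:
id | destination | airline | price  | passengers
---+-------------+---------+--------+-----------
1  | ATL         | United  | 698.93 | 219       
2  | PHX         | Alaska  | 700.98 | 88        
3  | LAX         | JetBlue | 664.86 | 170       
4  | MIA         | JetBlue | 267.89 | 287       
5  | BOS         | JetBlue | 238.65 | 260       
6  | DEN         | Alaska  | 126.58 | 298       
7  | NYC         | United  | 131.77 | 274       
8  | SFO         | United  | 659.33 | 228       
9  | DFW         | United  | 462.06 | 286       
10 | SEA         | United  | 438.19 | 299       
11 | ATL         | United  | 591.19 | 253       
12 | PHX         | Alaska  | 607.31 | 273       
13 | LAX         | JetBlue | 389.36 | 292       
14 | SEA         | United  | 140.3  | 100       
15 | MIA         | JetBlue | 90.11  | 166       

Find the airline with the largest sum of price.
SELECT airline, SUM(price) as val
FROM flights
GROUP BY airline
ORDER BY val DESC
LIMIT 1

Result: United with sum(price) = 3121.77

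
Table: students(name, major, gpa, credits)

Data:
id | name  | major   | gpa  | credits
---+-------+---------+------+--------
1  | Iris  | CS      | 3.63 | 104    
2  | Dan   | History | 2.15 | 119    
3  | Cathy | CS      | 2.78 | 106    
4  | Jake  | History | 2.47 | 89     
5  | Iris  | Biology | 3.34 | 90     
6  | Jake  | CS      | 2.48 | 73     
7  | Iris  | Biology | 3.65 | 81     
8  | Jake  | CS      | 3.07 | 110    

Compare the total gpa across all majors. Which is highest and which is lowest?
SELECT major, SUM(gpa)
FROM students
GROUP BY major
ORDER BY SUM(gpa)

All groups:
  History: 4.62
  Biology: 6.99
  CS: 11.96

Highest: CS (11.96)
Lowest: History (4.62)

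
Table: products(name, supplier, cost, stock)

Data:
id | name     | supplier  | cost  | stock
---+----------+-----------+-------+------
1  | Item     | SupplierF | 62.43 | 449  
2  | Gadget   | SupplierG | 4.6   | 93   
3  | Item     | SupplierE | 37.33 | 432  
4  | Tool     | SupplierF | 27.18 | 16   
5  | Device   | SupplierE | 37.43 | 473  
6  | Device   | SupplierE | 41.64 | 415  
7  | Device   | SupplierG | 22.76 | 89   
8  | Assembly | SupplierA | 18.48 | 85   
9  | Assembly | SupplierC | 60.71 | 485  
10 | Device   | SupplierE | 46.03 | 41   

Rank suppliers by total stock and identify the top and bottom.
SELECT supplier, SUM(stock)
FROM products
GROUP BY supplier
ORDER BY SUM(stock)

All groups:
  SupplierA: 85
  SupplierG: 182
  SupplierF: 465
  SupplierC: 485
  SupplierE: 1361

Highest: SupplierE (1361)
Lowest: SupplierA (85)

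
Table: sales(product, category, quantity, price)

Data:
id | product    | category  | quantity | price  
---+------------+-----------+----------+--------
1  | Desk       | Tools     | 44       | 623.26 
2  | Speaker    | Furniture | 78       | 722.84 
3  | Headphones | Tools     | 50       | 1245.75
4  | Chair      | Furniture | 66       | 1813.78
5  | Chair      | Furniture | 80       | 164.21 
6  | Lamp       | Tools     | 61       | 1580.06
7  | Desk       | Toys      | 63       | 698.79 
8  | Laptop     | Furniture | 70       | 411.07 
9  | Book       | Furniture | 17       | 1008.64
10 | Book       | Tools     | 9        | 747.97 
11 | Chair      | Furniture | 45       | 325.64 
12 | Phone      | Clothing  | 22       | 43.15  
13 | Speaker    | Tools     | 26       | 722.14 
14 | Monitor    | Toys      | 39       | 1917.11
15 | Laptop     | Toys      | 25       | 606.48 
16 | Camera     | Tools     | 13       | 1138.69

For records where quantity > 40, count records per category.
SELECT category, COUNT(*)
FROM sales
WHERE quantity > 40
GROUP BY category

Note: WHERE filters rows before grouping.

Result:
  Furniture: 5
  Tools: 3
  Toys: 1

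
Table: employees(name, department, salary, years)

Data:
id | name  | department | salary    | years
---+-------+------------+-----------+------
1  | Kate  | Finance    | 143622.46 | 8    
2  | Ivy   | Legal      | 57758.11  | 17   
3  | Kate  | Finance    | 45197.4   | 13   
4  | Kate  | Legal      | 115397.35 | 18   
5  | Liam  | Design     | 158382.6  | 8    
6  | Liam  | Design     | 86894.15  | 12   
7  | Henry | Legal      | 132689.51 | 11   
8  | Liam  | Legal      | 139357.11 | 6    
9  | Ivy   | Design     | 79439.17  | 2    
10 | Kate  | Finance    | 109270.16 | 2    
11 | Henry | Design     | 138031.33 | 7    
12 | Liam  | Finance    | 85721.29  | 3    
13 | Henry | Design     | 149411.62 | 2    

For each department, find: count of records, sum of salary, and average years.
SELECT department,
       COUNT(*) as cnt,
       SUM(salary) as total_salary,
       AVG(years) as avg_years
FROM employees
GROUP BY department

Result:
  Design: 5 records, 612158.87 total salary, 6.20 avg years
  Finance: 4 records, 383811.31 total salary, 6.50 avg years
  Legal: 4 records, 445202.08 total salary, 13.00 avg years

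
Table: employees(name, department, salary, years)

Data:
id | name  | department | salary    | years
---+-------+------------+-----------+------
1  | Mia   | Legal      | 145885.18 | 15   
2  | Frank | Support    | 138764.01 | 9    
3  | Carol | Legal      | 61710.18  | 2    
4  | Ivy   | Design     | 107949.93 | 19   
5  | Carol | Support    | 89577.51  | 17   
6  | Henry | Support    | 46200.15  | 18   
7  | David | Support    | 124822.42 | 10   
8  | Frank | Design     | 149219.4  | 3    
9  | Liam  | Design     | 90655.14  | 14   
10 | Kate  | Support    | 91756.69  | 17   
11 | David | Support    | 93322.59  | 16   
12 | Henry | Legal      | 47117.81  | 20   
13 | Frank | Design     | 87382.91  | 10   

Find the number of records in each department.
SELECT department, COUNT(*) as count
FROM employees
GROUP BY department

Result:
  Design: 4
  Legal: 3
  Support: 6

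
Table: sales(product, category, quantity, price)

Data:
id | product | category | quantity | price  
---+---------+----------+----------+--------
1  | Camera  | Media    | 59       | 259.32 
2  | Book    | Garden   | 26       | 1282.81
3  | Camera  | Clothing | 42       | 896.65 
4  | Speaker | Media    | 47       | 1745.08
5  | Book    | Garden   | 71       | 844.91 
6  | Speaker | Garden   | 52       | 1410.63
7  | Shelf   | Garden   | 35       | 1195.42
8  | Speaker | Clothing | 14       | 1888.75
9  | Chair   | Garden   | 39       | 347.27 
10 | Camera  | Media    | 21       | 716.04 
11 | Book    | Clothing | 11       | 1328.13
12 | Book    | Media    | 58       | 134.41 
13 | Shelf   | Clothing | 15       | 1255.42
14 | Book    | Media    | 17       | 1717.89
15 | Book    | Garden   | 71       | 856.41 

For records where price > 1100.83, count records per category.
SELECT category, COUNT(*)
FROM sales
WHERE price > 1100.83
GROUP BY category

Note: WHERE filters rows before grouping.

Result:
  Clothing: 3
  Garden: 3
  Media: 2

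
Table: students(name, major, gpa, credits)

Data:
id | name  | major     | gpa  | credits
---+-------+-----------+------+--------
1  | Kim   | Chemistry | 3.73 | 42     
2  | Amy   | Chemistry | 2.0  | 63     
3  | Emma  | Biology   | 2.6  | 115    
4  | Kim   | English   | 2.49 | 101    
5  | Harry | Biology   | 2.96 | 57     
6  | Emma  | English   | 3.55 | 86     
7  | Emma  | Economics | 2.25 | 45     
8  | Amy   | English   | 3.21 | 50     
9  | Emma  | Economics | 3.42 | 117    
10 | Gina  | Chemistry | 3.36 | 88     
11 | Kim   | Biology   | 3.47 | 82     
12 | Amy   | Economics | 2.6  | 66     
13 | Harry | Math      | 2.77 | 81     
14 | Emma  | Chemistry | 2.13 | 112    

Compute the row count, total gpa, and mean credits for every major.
SELECT major,
       COUNT(*) as cnt,
       SUM(gpa) as total_gpa,
       AVG(credits) as avg_credits
FROM students
GROUP BY major

Result:
  Biology: 3 records, 9.03 total gpa, 84.67 avg credits
  Chemistry: 4 records, 11.22 total gpa, 76.25 avg credits
  Economics: 3 records, 8.27 total gpa, 76.00 avg credits
  English: 3 records, 9.25 total gpa, 79.00 avg credits
  Math: 1 records, 2.77 total gpa, 81.00 avg credits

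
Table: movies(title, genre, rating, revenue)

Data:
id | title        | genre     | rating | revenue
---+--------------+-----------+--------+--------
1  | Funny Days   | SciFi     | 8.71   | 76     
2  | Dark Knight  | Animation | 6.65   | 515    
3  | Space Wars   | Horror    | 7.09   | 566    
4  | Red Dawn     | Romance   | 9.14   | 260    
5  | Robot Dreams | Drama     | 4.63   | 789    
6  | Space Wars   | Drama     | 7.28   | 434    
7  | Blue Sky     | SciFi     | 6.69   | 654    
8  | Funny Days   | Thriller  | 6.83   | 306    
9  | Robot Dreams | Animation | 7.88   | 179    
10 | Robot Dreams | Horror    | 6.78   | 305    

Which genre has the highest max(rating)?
SELECT genre, MAX(rating) as val
FROM movies
GROUP BY genre
ORDER BY val DESC
LIMIT 1

Result: Romance with max(rating) = 9.14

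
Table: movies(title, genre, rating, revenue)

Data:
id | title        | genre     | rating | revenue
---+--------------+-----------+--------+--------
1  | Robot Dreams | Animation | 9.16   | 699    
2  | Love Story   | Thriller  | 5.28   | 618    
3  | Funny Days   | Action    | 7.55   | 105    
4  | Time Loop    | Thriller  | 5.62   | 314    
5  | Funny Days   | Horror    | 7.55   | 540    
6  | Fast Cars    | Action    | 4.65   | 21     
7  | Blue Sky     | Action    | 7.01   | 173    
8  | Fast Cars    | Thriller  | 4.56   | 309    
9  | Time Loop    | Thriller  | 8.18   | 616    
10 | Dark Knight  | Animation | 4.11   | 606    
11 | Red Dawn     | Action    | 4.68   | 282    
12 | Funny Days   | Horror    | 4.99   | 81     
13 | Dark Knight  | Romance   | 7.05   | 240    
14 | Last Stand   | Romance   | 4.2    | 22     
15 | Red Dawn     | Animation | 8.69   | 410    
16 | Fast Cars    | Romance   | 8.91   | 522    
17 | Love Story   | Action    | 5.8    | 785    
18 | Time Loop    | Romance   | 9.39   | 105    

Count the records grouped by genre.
SELECT genre, COUNT(*) as count
FROM movies
GROUP BY genre

Result:
  Action: 5
  Animation: 3
  Horror: 2
  Romance: 4
  Thriller: 4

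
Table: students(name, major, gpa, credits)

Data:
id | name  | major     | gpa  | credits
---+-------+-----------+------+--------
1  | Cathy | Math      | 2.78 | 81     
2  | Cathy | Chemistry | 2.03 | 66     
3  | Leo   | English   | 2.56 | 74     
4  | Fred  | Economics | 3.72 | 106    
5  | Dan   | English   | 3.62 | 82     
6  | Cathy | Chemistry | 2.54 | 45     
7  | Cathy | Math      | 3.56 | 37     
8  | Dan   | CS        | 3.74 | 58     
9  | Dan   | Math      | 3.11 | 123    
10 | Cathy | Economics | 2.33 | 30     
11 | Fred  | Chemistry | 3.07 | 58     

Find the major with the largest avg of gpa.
SELECT major, AVG(gpa) as val
FROM students
GROUP BY major
ORDER BY val DESC
LIMIT 1

Result: CS with avg(gpa) = 3.74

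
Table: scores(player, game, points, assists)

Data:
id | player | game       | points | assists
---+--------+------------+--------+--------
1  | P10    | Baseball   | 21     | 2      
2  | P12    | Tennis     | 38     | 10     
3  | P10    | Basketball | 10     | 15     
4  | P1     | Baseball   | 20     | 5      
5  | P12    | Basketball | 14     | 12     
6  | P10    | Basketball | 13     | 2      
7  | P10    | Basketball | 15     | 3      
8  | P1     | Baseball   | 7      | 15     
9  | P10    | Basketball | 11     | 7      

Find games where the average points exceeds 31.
SELECT game, AVG(points)
FROM scores
GROUP BY game
HAVING AVG(points) > 31

Result:
  Tennis: avg=38.00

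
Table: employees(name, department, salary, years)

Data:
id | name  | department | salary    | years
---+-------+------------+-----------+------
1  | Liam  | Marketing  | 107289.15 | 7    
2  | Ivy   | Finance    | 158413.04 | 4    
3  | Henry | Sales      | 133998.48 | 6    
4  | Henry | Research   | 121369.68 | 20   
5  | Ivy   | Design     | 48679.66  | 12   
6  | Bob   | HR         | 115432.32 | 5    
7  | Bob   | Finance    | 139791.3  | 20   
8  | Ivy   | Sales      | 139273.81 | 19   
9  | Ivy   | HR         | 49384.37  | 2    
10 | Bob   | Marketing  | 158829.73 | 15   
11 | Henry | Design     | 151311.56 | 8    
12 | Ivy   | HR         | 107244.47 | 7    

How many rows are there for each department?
SELECT department, COUNT(*) as count
FROM employees
GROUP BY department

Result:
  Design: 2
  Finance: 2
  HR: 3
  Marketing: 2
  Research: 1
  Sales: 2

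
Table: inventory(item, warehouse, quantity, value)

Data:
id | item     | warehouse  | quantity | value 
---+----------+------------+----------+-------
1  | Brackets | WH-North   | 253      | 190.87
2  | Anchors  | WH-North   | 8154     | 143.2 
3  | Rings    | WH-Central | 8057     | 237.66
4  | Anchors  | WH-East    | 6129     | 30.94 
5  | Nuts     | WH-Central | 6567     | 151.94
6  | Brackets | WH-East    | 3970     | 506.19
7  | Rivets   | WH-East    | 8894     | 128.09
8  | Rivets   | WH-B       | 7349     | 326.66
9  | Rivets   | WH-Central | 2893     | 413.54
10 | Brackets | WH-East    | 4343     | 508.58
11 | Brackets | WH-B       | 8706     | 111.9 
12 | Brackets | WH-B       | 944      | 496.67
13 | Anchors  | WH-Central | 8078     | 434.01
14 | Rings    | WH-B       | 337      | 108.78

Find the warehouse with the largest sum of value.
SELECT warehouse, SUM(value) as val
FROM inventory
GROUP BY warehouse
ORDER BY val DESC
LIMIT 1

Result: WH-Central with sum(value) = 1237.15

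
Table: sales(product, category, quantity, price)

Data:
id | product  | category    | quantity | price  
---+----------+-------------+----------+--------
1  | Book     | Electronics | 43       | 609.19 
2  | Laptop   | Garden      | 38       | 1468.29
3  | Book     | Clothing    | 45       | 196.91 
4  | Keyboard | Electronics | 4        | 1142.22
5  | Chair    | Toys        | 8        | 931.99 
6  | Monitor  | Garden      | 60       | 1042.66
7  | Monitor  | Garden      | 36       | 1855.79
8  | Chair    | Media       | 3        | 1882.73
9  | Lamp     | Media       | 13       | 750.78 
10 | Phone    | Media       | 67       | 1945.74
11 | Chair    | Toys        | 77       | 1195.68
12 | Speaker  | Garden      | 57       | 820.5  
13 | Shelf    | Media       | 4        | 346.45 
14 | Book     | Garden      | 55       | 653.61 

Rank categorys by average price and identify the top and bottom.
SELECT category, AVG(price)
FROM sales
GROUP BY category
ORDER BY AVG(price)

All groups:
  Clothing: 196.91
  Electronics: 875.71
  Toys: 1063.84
  Garden: 1168.17
  Media: 1231.43

Highest: Media (1231.43)
Lowest: Clothing (196.91)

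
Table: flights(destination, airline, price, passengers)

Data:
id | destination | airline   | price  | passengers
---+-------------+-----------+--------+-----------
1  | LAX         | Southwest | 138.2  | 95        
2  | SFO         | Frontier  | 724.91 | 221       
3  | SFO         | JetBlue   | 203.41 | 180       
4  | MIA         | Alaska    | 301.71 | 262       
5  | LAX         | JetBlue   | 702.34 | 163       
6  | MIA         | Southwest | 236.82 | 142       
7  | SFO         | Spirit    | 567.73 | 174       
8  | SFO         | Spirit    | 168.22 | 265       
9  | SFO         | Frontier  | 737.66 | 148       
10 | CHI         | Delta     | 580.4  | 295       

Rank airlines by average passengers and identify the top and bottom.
SELECT airline, AVG(passengers)
FROM flights
GROUP BY airline
ORDER BY AVG(passengers)

All groups:
  Southwest: 118.50
  JetBlue: 171.50
  Frontier: 184.50
  Spirit: 219.50
  Alaska: 262.00
  Delta: 295.00

Highest: Delta (295.00)
Lowest: Southwest (118.50)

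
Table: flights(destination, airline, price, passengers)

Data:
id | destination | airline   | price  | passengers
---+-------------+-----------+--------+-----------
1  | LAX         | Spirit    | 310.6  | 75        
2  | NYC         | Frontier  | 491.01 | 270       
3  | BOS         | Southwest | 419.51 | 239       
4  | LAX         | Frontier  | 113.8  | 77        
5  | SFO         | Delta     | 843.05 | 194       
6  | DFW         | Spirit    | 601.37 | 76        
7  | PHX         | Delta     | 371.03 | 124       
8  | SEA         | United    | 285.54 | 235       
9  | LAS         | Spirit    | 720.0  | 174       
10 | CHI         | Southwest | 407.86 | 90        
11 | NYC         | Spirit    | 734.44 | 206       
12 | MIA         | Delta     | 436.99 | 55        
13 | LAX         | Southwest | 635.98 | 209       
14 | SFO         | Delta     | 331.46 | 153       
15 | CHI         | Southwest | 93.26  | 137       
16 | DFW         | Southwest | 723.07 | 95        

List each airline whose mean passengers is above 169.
SELECT airline, AVG(passengers)
FROM flights
GROUP BY airline
HAVING AVG(passengers) > 169

Result:
  Frontier: avg=173.50
  United: avg=235.00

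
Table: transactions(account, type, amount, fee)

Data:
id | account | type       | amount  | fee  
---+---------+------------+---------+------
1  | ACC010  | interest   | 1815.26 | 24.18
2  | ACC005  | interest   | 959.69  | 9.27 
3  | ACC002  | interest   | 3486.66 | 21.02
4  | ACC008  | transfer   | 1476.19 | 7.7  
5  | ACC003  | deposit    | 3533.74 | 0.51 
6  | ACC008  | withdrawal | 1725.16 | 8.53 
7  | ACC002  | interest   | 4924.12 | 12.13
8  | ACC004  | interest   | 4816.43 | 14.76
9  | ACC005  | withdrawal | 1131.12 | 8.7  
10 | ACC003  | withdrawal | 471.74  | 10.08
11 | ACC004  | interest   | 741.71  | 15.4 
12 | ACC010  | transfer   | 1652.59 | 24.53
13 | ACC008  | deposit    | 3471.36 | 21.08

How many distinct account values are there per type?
SELECT type, COUNT(DISTINCT account)
FROM transactions
GROUP BY type

Result:
  deposit: 2 distinct
  interest: 4 distinct
  transfer: 2 distinct
  withdrawal: 3 distinct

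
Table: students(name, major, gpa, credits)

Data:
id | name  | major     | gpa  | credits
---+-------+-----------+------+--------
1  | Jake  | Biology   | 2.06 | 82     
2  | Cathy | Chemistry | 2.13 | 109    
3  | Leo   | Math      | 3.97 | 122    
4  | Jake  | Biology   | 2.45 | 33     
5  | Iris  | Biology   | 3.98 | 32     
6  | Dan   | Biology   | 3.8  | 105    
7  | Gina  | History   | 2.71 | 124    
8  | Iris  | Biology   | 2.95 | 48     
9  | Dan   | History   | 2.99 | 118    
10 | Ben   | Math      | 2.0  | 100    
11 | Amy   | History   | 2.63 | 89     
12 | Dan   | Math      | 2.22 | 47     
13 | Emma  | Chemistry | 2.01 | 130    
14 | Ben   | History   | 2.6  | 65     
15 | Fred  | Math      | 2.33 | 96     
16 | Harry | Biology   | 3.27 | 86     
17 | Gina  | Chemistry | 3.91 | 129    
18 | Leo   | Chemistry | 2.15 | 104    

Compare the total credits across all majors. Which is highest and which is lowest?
SELECT major, SUM(credits)
FROM students
GROUP BY major
ORDER BY SUM(credits)

All groups:
  Math: 365
  Biology: 386
  History: 396
  Chemistry: 472

Highest: Chemistry (472)
Lowest: Math (365)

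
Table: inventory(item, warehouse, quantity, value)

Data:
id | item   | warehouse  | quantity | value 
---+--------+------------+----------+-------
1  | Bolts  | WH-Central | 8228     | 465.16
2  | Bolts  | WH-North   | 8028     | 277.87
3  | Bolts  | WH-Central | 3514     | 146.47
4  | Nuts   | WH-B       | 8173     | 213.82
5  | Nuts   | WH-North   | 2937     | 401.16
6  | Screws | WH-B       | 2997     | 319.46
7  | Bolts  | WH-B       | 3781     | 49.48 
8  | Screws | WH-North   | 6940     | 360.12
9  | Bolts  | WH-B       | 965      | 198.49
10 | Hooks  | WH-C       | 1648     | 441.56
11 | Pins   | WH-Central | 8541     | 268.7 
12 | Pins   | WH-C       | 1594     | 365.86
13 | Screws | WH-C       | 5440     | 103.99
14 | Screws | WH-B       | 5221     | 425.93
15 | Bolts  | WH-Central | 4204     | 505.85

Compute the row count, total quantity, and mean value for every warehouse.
SELECT warehouse,
       COUNT(*) as cnt,
       SUM(quantity) as total_quantity,
       AVG(value) as avg_value
FROM inventory
GROUP BY warehouse

Result:
  WH-B: 5 records, 21137 total quantity, 241.44 avg value
  WH-C: 3 records, 8682 total quantity, 303.80 avg value
  WH-Central: 4 records, 24487 total quantity, 346.55 avg value
  WH-North: 3 records, 17905 total quantity, 346.38 avg value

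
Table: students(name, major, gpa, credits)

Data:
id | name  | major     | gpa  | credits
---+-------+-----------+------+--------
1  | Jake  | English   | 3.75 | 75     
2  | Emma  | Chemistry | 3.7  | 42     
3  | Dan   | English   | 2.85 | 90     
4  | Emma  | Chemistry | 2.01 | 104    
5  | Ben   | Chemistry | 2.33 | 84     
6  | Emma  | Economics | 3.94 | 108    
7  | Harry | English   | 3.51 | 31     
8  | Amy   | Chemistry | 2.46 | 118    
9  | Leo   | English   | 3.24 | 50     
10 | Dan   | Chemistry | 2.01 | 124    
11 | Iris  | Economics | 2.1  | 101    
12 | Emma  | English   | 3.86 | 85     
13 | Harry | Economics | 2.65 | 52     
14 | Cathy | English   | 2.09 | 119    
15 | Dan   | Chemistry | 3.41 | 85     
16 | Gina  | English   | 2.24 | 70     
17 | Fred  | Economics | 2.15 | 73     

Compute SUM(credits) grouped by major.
SELECT major, SUM(credits) as result
FROM students
GROUP BY major

Result:
  Chemistry: 557
  Economics: 334
  English: 520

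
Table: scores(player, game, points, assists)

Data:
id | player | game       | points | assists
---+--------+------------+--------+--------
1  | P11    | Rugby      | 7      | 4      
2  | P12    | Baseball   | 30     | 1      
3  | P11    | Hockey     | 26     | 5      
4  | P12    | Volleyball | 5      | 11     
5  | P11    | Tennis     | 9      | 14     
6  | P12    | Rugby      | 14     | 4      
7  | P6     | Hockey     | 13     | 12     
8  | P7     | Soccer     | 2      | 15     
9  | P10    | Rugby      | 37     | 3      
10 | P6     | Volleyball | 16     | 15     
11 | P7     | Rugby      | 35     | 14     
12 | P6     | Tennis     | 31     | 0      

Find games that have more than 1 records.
SELECT game, COUNT(*) as cnt
FROM scores
GROUP BY game
HAVING COUNT(*) > 1

Result:
  Hockey: 2
  Rugby: 4
  Tennis: 2
  Volleyball: 2

Note: HAVING filters groups after aggregation, WHERE filters rows before.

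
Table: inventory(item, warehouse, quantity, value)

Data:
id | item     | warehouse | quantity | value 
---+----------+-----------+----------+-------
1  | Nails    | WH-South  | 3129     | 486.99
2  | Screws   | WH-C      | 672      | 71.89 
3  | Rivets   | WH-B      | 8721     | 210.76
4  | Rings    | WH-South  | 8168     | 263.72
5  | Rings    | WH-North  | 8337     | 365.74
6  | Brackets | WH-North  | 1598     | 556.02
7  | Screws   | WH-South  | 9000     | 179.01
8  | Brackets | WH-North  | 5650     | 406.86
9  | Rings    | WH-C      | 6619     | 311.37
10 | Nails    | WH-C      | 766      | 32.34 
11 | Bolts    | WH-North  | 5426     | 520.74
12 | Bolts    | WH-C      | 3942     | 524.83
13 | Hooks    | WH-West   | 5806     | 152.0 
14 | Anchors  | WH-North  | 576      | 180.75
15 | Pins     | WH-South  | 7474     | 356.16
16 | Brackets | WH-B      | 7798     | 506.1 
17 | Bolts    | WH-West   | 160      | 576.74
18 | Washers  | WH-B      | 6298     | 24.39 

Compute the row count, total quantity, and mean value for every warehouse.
SELECT warehouse,
       COUNT(*) as cnt,
       SUM(quantity) as total_quantity,
       AVG(value) as avg_value
FROM inventory
GROUP BY warehouse

Result:
  WH-B: 3 records, 22817 total quantity, 247.08 avg value
  WH-C: 4 records, 11999 total quantity, 235.11 avg value
  WH-North: 5 records, 21587 total quantity, 406.02 avg value
  WH-South: 4 records, 27771 total quantity, 321.47 avg value
  WH-West: 2 records, 5966 total quantity, 364.37 avg value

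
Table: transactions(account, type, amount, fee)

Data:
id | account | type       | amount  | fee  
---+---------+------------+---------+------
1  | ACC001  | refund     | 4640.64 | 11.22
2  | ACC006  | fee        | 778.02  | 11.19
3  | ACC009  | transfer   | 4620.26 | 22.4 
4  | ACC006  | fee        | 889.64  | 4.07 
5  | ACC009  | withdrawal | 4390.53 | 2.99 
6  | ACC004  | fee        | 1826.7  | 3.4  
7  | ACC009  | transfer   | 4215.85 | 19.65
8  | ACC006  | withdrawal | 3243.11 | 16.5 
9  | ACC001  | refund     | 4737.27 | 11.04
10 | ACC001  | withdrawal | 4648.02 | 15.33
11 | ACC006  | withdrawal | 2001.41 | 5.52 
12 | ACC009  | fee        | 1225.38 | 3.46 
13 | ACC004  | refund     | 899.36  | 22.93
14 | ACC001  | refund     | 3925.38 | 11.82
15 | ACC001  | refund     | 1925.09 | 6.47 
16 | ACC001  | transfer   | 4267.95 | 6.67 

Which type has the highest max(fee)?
SELECT type, MAX(fee) as val
FROM transactions
GROUP BY type
ORDER BY val DESC
LIMIT 1

Result: refund with max(fee) = 22.93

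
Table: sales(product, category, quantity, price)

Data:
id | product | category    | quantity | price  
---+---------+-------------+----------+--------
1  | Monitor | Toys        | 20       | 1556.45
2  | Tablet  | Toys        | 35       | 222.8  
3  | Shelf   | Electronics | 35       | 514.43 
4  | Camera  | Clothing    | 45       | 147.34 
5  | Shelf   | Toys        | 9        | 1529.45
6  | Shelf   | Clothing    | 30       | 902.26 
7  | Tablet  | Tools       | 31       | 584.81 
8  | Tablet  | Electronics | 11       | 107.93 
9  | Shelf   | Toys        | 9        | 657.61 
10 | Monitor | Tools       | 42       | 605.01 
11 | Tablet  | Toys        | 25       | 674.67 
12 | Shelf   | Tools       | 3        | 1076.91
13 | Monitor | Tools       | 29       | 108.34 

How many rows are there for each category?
SELECT category, COUNT(*) as count
FROM sales
GROUP BY category

Result:
  Clothing: 2
  Electronics: 2
  Tools: 4
  Toys: 5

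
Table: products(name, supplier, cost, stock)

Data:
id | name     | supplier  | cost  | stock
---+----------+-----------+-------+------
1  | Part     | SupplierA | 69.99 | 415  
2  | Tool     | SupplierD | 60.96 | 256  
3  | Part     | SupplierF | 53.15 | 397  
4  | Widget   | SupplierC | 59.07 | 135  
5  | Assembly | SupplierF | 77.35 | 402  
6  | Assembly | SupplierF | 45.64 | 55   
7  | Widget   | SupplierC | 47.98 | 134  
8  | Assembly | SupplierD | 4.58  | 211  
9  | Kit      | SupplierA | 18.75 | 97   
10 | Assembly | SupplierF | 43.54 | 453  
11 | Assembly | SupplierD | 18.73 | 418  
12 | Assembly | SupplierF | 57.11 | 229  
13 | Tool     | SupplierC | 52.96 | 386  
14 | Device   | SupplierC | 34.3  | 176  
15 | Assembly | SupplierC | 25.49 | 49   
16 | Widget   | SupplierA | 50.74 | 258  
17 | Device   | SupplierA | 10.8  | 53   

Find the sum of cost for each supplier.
SELECT supplier, SUM(cost) as result
FROM products
GROUP BY supplier

Result:
  SupplierA: 150.28
  SupplierC: 219.80
  SupplierD: 84.27
  SupplierF: 276.79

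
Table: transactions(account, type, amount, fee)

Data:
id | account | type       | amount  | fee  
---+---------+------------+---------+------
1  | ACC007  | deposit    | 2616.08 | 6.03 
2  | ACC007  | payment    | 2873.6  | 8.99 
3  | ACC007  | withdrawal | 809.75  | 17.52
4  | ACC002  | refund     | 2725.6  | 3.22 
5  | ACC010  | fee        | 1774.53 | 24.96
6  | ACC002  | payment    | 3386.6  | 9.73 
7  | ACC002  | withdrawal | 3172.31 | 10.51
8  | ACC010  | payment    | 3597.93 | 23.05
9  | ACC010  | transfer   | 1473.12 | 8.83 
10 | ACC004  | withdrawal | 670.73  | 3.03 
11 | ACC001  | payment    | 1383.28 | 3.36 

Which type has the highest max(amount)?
SELECT type, MAX(amount) as val
FROM transactions
GROUP BY type
ORDER BY val DESC
LIMIT 1

Result: payment with max(amount) = 3597.93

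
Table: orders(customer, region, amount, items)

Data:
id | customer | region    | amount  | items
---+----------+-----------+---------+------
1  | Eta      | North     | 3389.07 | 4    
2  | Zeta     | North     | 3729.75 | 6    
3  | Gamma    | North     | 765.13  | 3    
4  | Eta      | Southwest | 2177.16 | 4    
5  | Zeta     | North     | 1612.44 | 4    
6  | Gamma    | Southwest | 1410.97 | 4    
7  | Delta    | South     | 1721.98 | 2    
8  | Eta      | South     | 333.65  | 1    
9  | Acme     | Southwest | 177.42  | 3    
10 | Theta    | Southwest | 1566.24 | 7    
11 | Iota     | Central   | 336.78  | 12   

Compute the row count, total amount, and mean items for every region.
SELECT region,
       COUNT(*) as cnt,
       SUM(amount) as total_amount,
       AVG(items) as avg_items
FROM orders
GROUP BY region

Result:
  Central: 1 records, 336.78 total amount, 12.00 avg items
  North: 4 records, 9496.39 total amount, 4.25 avg items
  South: 2 records, 2055.63 total amount, 1.50 avg items
  Southwest: 4 records, 5331.79 total amount, 4.50 avg items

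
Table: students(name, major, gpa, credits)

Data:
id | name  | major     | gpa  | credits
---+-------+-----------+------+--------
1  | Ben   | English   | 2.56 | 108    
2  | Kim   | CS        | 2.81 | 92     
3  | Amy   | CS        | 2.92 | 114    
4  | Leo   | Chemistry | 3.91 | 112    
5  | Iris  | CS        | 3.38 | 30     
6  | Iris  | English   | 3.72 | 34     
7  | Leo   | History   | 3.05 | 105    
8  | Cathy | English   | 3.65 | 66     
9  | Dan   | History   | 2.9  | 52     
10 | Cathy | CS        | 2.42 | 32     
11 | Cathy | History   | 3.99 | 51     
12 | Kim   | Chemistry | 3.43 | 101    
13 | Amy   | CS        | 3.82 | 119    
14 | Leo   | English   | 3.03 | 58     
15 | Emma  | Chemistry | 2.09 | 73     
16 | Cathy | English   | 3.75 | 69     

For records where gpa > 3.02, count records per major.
SELECT major, COUNT(*)
FROM students
WHERE gpa > 3.02
GROUP BY major

Note: WHERE filters rows before grouping.

Result:
  CS: 2
  Chemistry: 2
  English: 4
  History: 2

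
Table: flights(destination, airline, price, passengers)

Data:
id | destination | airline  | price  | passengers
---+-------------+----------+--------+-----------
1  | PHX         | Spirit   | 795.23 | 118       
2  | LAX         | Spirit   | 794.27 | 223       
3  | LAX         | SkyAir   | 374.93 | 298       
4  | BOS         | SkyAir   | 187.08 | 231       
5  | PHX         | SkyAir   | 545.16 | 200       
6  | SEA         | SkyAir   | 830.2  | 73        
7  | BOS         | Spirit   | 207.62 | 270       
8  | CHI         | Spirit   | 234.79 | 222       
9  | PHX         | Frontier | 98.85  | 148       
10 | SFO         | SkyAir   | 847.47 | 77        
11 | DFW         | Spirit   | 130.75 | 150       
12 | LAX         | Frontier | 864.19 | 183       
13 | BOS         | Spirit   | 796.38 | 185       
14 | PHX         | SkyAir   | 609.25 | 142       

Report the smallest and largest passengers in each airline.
SELECT airline, MIN(passengers), MAX(passengers)
FROM flights
GROUP BY airline

Result:
  Frontier: min=148, max=183
  SkyAir: min=73, max=298
  Spirit: min=118, max=270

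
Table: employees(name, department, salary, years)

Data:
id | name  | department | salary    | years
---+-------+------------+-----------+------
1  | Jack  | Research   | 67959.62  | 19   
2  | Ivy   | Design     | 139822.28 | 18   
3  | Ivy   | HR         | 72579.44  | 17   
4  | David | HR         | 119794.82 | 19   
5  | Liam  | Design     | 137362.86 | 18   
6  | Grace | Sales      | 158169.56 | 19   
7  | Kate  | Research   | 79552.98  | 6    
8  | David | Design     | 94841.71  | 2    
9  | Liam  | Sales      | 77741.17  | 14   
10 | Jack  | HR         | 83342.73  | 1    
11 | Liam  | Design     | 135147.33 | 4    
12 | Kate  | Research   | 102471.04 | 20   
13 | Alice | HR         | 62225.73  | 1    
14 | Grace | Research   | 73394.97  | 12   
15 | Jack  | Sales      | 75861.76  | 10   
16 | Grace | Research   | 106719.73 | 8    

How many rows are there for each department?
SELECT department, COUNT(*) as count
FROM employees
GROUP BY department

Result:
  Design: 4
  HR: 4
  Research: 5
  Sales: 3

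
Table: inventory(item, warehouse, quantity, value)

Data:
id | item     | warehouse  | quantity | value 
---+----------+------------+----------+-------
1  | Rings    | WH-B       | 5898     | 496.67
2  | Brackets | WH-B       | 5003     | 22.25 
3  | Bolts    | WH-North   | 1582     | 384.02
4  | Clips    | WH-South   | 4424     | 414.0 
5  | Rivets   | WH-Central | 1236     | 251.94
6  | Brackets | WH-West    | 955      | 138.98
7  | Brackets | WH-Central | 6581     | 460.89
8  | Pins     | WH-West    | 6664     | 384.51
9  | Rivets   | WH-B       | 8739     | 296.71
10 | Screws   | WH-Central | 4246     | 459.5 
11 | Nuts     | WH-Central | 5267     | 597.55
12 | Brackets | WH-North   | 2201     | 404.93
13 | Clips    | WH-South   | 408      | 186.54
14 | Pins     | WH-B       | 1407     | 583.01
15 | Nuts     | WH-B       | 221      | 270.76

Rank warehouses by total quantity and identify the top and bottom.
SELECT warehouse, SUM(quantity)
FROM inventory
GROUP BY warehouse
ORDER BY SUM(quantity)

All groups:
  WH-North: 3783
  WH-South: 4832
  WH-West: 7619
  WH-Central: 17330
  WH-B: 21268

Highest: WH-B (21268)
Lowest: WH-North (3783)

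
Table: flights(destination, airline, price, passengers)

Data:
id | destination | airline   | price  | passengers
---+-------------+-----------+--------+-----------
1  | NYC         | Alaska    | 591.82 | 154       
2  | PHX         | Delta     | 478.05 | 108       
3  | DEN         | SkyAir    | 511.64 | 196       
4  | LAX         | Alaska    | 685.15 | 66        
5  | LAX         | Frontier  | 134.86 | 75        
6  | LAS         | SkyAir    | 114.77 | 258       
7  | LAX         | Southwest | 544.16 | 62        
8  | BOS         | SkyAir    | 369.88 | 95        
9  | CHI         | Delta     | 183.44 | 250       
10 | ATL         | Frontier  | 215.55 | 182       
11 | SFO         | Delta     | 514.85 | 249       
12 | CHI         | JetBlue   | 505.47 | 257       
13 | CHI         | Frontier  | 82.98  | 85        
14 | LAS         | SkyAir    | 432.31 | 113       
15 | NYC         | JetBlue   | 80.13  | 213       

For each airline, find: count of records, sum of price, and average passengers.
SELECT airline,
       COUNT(*) as cnt,
       SUM(price) as total_price,
       AVG(passengers) as avg_passengers
FROM flights
GROUP BY airline

Result:
  Alaska: 2 records, 1276.97 total price, 110.00 avg passengers
  Delta: 3 records, 1176.34 total price, 202.33 avg passengers
  Frontier: 3 records, 433.39 total price, 114.00 avg passengers
  JetBlue: 2 records, 585.60 total price, 235.00 avg passengers
  SkyAir: 4 records, 1428.60 total price, 165.50 avg passengers
  Southwest: 1 records, 544.16 total price, 62.00 avg passengers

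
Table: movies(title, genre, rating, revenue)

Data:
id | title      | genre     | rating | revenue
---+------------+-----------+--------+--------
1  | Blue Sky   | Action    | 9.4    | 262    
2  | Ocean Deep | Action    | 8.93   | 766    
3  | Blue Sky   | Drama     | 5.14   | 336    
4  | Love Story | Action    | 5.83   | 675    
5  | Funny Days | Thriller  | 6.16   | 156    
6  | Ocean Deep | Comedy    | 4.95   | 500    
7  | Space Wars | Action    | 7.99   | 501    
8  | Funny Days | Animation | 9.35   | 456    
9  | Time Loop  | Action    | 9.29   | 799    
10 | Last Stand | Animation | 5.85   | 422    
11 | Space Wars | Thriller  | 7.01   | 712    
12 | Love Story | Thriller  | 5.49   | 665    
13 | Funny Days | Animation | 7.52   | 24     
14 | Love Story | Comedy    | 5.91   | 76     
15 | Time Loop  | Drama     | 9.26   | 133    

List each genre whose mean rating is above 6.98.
SELECT genre, AVG(rating)
FROM movies
GROUP BY genre
HAVING AVG(rating) > 6.98

Result:
  Action: avg=8.29
  Animation: avg=7.57
  Drama: avg=7.20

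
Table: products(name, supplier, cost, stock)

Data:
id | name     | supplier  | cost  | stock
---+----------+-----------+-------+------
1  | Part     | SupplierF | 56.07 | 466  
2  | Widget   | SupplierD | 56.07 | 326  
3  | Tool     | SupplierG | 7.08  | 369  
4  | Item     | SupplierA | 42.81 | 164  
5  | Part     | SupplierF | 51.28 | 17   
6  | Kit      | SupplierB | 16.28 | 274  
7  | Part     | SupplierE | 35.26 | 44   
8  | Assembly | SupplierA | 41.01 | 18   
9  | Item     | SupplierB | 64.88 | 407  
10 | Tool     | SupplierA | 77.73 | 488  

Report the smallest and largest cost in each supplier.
SELECT supplier, MIN(cost), MAX(cost)
FROM products
GROUP BY supplier

Result:
  SupplierA: min=41.01, max=77.73
  SupplierB: min=16.28, max=64.88
  SupplierD: min=56.07, max=56.07
  SupplierE: min=35.26, max=35.26
  SupplierF: min=51.28, max=56.07
  SupplierG: min=7.08, max=7.08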